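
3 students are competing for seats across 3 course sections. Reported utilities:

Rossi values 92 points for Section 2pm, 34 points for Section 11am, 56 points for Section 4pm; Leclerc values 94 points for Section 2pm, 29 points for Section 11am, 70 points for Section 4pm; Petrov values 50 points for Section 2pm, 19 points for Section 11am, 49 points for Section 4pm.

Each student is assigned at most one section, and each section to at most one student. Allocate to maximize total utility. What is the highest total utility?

Maximum total: 181 points

Optimal: Rossi→Section 2pm (92 points), Leclerc→Section 4pm (70 points), Petrov→Section 11am (19 points) — total 92+70+19 = 181 points.
Column-greedy (each section in turn goes to its best remaining student) gives 177 points, worse by 4.
Next-best assignment: Rossi→Section 11am, Leclerc→Section 2pm, Petrov→Section 4pm = 177 points.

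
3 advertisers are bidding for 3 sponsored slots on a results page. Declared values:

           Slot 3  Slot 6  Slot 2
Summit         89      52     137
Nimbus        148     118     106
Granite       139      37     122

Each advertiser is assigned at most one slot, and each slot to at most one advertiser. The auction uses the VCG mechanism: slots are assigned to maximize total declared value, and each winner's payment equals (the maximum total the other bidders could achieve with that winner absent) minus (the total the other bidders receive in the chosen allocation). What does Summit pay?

Efficient allocation: Summit→Slot 2 ($137), Nimbus→Slot 6 ($118), Granite→Slot 3 ($139); total welfare W = $394.
Summit receives Slot 2 at value $137, so the others get W − 137 = $257.
Without Summit: best allocation of the remaining 2 bidders over all 3 slots is Nimbus→Slot 3 ($148), Granite→Slot 2 ($122), total $270.
VCG payment = (others' best without Summit) − (others' welfare with Summit) = 270 − 257 = $13.

Summit pays $13.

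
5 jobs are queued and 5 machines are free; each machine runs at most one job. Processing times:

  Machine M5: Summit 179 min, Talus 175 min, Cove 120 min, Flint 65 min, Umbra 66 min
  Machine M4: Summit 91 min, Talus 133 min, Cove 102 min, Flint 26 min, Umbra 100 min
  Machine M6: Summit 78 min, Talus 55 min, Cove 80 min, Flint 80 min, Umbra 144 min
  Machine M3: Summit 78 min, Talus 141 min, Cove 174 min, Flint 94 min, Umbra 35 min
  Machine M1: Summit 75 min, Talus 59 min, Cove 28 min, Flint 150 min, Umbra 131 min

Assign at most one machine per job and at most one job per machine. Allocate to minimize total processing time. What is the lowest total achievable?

Minimum total: 253 min

This is the linear assignment problem.
Optimal: Summit→Machine M3 (78 min), Talus→Machine M6 (55 min), Cove→Machine M1 (28 min), Flint→Machine M4 (26 min), Umbra→Machine M5 (66 min) — total 78+55+28+26+66 = 253 min.
Column-greedy (each machine in turn goes to its cheapest remaining job) gives 274 min, worse by 21.
Next-best assignment: Summit→Machine M4, Talus→Machine M6, Cove→Machine M1, Flint→Machine M5, Umbra→Machine M3 = 274 min.
Every other assignment is strictly worse.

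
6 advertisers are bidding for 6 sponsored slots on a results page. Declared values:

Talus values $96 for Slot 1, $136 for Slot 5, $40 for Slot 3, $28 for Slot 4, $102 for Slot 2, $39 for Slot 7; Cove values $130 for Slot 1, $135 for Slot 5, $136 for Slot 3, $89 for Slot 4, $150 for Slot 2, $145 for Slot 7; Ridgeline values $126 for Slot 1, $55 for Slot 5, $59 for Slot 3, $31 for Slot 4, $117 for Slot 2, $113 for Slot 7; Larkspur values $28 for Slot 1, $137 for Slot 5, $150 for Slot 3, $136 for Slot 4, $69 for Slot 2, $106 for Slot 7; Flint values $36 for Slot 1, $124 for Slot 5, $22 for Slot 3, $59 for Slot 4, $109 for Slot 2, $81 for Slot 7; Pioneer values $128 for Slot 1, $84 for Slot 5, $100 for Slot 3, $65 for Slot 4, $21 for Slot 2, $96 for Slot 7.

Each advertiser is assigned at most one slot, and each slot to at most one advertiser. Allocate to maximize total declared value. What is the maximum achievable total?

Treat this as an assignment problem: match each advertiser to one slot.
Optimal: Talus→Slot 5 ($136), Cove→Slot 3 ($136), Ridgeline→Slot 7 ($113), Larkspur→Slot 4 ($136), Flint→Slot 2 ($109), Pioneer→Slot 1 ($128) — total 136+136+113+136+109+128 = $758.
Column-greedy (each slot in turn goes to its best remaining advertiser) gives $582, worse by 176.
Next-best assignment: Talus→Slot 5, Cove→Slot 7, Ridgeline→Slot 1, Larkspur→Slot 4, Flint→Slot 2, Pioneer→Slot 3 = $752.
No other one-to-one assignment exceeds $758.

Maximum total: $758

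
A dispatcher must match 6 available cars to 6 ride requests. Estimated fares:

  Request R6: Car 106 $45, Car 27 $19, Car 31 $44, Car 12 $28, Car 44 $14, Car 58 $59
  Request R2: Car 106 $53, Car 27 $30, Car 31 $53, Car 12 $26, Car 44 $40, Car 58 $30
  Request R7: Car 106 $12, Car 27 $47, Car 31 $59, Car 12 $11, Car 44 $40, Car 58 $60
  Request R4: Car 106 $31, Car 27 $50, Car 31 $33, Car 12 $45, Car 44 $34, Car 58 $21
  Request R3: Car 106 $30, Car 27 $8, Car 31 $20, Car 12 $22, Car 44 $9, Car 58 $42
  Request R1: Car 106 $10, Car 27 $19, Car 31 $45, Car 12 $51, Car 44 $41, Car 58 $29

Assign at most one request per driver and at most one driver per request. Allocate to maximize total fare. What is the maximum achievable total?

This is the linear assignment problem.
Optimal: Car 106→Request R3 ($30), Car 27→Request R4 ($50), Car 31→Request R7 ($59), Car 12→Request R1 ($51), Car 44→Request R2 ($40), Car 58→Request R6 ($59) — total 30+50+59+51+40+59 = $289.
Max-entry greedy (repeatedly take the single best remaining cell) gives $267, worse by 22.
Next-best assignment: Car 106→Request R6, Car 27→Request R4, Car 31→Request R7, Car 12→Request R1, Car 44→Request R2, Car 58→Request R3 = $287.

Max total: $289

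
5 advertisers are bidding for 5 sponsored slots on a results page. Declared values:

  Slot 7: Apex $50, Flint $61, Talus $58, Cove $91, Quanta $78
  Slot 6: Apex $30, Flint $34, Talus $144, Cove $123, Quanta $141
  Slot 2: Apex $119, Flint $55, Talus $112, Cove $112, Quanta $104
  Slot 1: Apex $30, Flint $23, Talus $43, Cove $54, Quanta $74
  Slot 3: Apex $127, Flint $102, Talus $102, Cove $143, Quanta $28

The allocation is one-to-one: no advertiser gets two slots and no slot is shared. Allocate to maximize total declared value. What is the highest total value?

Max total: $541

Optimal: Apex→Slot 2 ($119), Flint→Slot 7 ($61), Talus→Slot 6 ($144), Cove→Slot 3 ($143), Quanta→Slot 1 ($74) — total 119+61+144+143+74 = $541.
Row-greedy (each advertiser in turn takes its best remaining slot) gives $518, worse by 23.
Next-best assignment: Apex→Slot 2, Flint→Slot 3, Talus→Slot 6, Cove→Slot 7, Quanta→Slot 1 = $530.
Every other assignment is strictly worse.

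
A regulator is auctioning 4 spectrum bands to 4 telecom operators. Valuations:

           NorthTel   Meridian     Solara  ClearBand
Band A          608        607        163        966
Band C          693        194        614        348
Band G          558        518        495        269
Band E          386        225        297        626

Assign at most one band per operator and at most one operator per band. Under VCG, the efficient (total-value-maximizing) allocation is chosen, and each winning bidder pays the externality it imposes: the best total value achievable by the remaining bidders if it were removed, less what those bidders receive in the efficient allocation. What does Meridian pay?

Efficient allocation: NorthTel→Band E ($386M), Meridian→Band G ($518M), Solara→Band C ($614M), ClearBand→Band A ($966M); total welfare W = $2484M.
Meridian receives Band G at value $518M, so the others get W − 518 = $1966M.
Without Meridian: best allocation of the remaining 3 bidders over all 4 bands is NorthTel→Band C ($693M), Solara→Band G ($495M), ClearBand→Band A ($966M), total $2154M.
VCG payment = (others' best without Meridian) − (others' welfare with Meridian) = 2154 − 1966 = $188M.

Meridian pays $188M.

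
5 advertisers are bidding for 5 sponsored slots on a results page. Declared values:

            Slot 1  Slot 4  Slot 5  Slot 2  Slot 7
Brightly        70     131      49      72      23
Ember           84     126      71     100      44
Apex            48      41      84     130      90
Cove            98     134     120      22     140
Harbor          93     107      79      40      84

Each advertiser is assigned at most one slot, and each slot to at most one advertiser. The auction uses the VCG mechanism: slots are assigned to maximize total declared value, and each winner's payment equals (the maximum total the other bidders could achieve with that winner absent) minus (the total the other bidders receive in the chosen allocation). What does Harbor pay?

Harbor pays $13.

Efficient allocation: Brightly→Slot 4 ($131), Ember→Slot 5 ($71), Apex→Slot 2 ($130), Cove→Slot 7 ($140), Harbor→Slot 1 ($93); total welfare W = $565.
Harbor receives Slot 1 at value $93, so the others get W − 93 = $472.
Without Harbor: best allocation of the remaining 4 bidders over all 5 slots is Brightly→Slot 4 ($131), Ember→Slot 1 ($84), Apex→Slot 2 ($130), Cove→Slot 7 ($140), total $485.
VCG payment = (others' best without Harbor) − (others' welfare with Harbor) = 485 − 472 = $13.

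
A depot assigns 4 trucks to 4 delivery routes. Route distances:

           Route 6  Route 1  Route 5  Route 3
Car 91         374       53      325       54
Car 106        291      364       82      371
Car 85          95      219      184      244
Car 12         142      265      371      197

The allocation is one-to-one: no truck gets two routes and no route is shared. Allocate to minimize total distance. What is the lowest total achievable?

Treat this as an assignment problem: match each truck to one route.
Optimal: Car 91→Route 1 (53 km), Car 106→Route 5 (82 km), Car 85→Route 6 (95 km), Car 12→Route 3 (197 km) — total 53+82+95+197 = 427 km.
Next-best assignment: Car 91→Route 3, Car 106→Route 5, Car 85→Route 6, Car 12→Route 1 = 496 km.
Every other assignment is strictly worse.

Min total: 427 km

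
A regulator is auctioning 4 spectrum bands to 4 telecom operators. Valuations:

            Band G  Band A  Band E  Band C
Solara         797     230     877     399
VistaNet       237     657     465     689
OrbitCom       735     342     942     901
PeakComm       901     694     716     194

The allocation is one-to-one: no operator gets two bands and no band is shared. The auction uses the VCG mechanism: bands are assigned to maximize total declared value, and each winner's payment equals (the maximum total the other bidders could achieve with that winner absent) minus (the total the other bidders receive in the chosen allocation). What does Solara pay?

Solara pays $73M.

Efficient allocation: Solara→Band E ($877M), VistaNet→Band A ($657M), OrbitCom→Band C ($901M), PeakComm→Band G ($901M); total welfare W = $3336M.
Solara receives Band E at value $877M, so the others get W − 877 = $2459M.
Without Solara: best allocation of the remaining 3 bidders over all 4 bands is VistaNet→Band C ($689M), OrbitCom→Band E ($942M), PeakComm→Band G ($901M), total $2532M.
VCG payment = (others' best without Solara) − (others' welfare with Solara) = 2532 − 2459 = $73M.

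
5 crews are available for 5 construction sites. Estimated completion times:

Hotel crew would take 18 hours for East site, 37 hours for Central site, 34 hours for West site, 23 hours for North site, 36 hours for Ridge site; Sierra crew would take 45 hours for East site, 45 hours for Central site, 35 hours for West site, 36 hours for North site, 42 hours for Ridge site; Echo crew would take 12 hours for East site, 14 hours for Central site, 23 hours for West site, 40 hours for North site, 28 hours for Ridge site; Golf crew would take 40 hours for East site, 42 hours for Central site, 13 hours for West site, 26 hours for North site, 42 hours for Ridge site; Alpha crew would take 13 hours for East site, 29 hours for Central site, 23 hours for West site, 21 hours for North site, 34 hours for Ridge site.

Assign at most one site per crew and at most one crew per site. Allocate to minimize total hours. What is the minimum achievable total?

Optimal: Hotel crew→North site (23 hours), Sierra crew→Ridge site (42 hours), Echo crew→Central site (14 hours), Golf crew→West site (13 hours), Alpha crew→East site (13 hours) — total 23+42+14+13+13 = 105 hours.
Min-entry greedy (repeatedly take the single cheapest remaining cell) gives 127 hours, worse by 22.
Next-best assignment: Hotel crew→East site, Sierra crew→Ridge site, Echo crew→Central site, Golf crew→West site, Alpha crew→North site = 108 hours.

Minimum total: 105 hours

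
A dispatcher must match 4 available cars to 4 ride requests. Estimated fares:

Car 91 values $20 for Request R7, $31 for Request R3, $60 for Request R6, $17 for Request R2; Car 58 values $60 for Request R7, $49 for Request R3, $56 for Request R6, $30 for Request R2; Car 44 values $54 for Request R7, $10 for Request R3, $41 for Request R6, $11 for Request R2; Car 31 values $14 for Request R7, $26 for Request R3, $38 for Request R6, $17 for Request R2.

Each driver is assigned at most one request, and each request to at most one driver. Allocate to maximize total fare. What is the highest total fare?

Optimal: Car 91→Request R6 ($60), Car 58→Request R3 ($49), Car 44→Request R7 ($54), Car 31→Request R2 ($17) — total 60+49+54+17 = $180.
Row-greedy (each driver in turn takes its best remaining request) gives $157, worse by 23.
No other one-to-one assignment exceeds $180.

Maximum total: $180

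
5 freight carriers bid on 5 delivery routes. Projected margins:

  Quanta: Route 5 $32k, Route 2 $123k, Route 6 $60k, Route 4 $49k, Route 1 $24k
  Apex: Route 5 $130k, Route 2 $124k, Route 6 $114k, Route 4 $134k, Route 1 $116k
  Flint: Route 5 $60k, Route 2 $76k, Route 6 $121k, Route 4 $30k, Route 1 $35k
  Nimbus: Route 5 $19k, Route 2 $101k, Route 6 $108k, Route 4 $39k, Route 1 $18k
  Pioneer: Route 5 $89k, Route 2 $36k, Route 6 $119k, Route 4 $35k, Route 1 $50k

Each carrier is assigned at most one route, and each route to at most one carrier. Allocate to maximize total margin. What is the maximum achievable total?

Max total: $489k

Optimal: Quanta→Route 2 ($123k), Apex→Route 4 ($134k), Flint→Route 1 ($35k), Nimbus→Route 6 ($108k), Pioneer→Route 5 ($89k) — total 123+134+35+108+89 = $489k.
Column-greedy (each route in turn goes to its best remaining carrier) gives $463k, worse by 26.
Checked against all permutations: $489k is optimal.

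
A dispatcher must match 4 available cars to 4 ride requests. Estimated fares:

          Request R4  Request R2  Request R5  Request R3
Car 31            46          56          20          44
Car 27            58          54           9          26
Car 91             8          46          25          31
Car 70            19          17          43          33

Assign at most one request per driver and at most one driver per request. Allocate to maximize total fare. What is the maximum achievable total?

This is the linear assignment problem.
Optimal: Car 31→Request R3 ($44), Car 27→Request R4 ($58), Car 91→Request R2 ($46), Car 70→Request R5 ($43) — total 44+58+46+43 = $191.
Max-entry greedy (repeatedly take the single best remaining cell) gives $188, worse by 3.
Next-best assignment: Car 31→Request R2, Car 27→Request R4, Car 91→Request R3, Car 70→Request R5 = $188.

Maximum total: $191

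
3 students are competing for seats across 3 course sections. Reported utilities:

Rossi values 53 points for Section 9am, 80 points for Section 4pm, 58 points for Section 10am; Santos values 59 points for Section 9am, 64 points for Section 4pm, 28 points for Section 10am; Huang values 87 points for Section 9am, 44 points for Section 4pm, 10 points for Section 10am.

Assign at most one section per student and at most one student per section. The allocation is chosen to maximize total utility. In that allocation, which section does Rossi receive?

This is the linear assignment problem.
Optimal: Rossi→Section 10am (58 points), Santos→Section 4pm (64 points), Huang→Section 9am (87 points) — total 58+64+87 = 209 points.
Max-entry greedy (repeatedly take the single best remaining cell) gives 195 points, worse by 14.
Next-best assignment: Rossi→Section 4pm, Santos→Section 10am, Huang→Section 9am = 195 points.
No other one-to-one assignment exceeds 209 points.
Rossi's own top section is Section 4pm (80 points), but forcing Rossi→Section 4pm and reassigning the rest optimally gives only 195 points — worse by 14.

Rossi receives Section 10am.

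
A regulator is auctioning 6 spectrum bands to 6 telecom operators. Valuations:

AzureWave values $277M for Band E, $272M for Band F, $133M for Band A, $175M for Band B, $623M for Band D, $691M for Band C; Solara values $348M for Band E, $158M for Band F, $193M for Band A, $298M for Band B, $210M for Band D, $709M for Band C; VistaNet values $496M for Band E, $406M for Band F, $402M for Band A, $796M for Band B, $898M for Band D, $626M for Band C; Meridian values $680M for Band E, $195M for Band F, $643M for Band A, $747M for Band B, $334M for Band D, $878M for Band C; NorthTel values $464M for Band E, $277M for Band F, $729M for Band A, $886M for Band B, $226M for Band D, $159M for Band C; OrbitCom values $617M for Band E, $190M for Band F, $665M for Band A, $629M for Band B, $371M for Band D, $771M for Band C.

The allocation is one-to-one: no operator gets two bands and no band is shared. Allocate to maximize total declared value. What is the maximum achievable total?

Maximum total: $4110M

Optimal: AzureWave→Band F ($272M), Solara→Band C ($709M), VistaNet→Band D ($898M), Meridian→Band E ($680M), NorthTel→Band B ($886M), OrbitCom→Band A ($665M) — total 272+709+898+680+886+665 = $4110M.
Row-greedy (each operator in turn takes its best remaining band) gives $3603M, worse by 507.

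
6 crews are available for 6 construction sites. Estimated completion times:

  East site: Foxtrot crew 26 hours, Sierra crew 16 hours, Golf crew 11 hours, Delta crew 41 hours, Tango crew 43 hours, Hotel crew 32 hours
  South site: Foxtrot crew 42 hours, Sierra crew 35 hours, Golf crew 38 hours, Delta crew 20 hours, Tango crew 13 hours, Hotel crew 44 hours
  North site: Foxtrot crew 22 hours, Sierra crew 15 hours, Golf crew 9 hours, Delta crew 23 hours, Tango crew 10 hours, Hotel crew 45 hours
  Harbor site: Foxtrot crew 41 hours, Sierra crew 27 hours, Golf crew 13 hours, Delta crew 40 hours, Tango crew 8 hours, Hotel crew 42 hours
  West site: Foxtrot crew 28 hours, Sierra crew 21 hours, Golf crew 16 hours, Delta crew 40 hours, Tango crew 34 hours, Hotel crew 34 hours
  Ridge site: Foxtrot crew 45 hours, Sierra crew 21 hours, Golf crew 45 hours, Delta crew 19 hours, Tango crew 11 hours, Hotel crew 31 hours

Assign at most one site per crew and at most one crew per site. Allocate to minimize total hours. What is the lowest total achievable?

Treat this as an assignment problem: match each crew to one site.
Optimal: Foxtrot crew→West site (28 hours), Sierra crew→East site (16 hours), Golf crew→North site (9 hours), Delta crew→South site (20 hours), Tango crew→Harbor site (8 hours), Hotel crew→Ridge site (31 hours) — total 28+16+9+20+8+31 = 112 hours.
Min-entry greedy (repeatedly take the single cheapest remaining cell) gives 124 hours, worse by 12.
Next-best assignment: Foxtrot crew→North site, Sierra crew→East site, Golf crew→West site, Delta crew→South site, Tango crew→Harbor site, Hotel crew→Ridge site = 113 hours.
Every other assignment is strictly worse.

Minimum total: 112 hours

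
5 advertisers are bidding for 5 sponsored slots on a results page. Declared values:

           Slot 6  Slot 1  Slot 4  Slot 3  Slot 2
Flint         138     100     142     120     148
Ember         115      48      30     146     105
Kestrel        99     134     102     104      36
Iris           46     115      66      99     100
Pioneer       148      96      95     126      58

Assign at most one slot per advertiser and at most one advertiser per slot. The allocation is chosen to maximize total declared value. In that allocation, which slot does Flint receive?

Optimal: Flint→Slot 4 ($142), Ember→Slot 3 ($146), Kestrel→Slot 1 ($134), Iris→Slot 2 ($100), Pioneer→Slot 6 ($148) — total 142+146+134+100+148 = $670.
Max-entry greedy (repeatedly take the single best remaining cell) gives $642, worse by 28.
Next-best assignment: Flint→Slot 2, Ember→Slot 3, Kestrel→Slot 4, Iris→Slot 1, Pioneer→Slot 6 = $659.
Swapping Iris↔Flint (Iris→Slot 4 $66, Flint→Slot 2 $148) loses 28.
Flint's own top slot is Slot 2 ($148), but forcing Flint→Slot 2 and reassigning the rest optimally gives only $659 — worse by 11.

Flint receives Slot 4.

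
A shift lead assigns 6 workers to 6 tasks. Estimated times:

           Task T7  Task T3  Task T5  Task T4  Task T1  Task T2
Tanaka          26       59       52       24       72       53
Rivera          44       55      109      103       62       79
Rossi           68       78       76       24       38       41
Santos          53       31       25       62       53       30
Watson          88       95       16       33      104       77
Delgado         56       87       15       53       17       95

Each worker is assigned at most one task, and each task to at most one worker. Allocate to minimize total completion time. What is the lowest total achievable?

Optimal: Tanaka→Task T7 (26 min), Rivera→Task T3 (55 min), Rossi→Task T4 (24 min), Santos→Task T2 (30 min), Watson→Task T5 (16 min), Delgado→Task T1 (17 min) — total 26+55+24+30+16+17 = 168 min.
Checked against all permutations: 168 min is optimal.

Min total: 168 min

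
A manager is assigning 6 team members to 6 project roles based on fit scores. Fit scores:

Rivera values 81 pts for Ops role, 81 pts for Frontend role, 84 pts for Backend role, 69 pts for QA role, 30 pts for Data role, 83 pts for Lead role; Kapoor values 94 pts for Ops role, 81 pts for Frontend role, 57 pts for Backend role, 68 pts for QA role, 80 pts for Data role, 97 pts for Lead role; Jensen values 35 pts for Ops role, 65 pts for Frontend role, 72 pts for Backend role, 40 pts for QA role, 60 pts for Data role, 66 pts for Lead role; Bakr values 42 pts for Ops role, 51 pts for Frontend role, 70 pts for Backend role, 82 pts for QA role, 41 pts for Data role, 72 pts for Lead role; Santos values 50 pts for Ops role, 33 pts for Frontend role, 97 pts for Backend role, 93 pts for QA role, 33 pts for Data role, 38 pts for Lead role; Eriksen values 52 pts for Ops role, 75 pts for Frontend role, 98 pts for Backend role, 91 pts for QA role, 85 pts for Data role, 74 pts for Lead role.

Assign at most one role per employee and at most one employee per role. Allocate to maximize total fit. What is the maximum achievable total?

This is the linear assignment problem.
Optimal: Rivera→Ops role (81 pts), Kapoor→Lead role (97 pts), Jensen→Frontend role (65 pts), Bakr→QA role (82 pts), Santos→Backend role (97 pts), Eriksen→Data role (85 pts) — total 81+97+65+82+97+85 = 507 pts.
Max-entry greedy (repeatedly take the single best remaining cell) gives 475 pts, worse by 32.
Next-best assignment: Rivera→Lead role, Kapoor→Ops role, Jensen→Frontend role, Bakr→QA role, Santos→Backend role, Eriksen→Data role = 506 pts.
Swapping Jensen↔Eriksen (Jensen→Data role 60 pts, Eriksen→Frontend role 75 pts) loses 15.
Every other assignment is strictly worse.

Maximum total: 507 pts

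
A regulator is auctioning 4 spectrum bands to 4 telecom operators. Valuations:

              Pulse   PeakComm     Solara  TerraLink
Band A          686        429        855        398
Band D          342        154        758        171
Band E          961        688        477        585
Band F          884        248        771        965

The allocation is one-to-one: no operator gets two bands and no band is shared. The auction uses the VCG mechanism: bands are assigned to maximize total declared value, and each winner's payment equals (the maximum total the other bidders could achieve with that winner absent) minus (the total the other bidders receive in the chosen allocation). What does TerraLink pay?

Efficient allocation: Pulse→Band E ($961M), PeakComm→Band A ($429M), Solara→Band D ($758M), TerraLink→Band F ($965M); total welfare W = $3113M.
TerraLink receives Band F at value $965M, so the others get W − 965 = $2148M.
Without TerraLink: best allocation of the remaining 3 bidders over all 4 bands is Pulse→Band F ($884M), PeakComm→Band E ($688M), Solara→Band A ($855M), total $2427M.
VCG payment = (others' best without TerraLink) − (others' welfare with TerraLink) = 2427 − 2148 = $279M.

TerraLink pays $279M.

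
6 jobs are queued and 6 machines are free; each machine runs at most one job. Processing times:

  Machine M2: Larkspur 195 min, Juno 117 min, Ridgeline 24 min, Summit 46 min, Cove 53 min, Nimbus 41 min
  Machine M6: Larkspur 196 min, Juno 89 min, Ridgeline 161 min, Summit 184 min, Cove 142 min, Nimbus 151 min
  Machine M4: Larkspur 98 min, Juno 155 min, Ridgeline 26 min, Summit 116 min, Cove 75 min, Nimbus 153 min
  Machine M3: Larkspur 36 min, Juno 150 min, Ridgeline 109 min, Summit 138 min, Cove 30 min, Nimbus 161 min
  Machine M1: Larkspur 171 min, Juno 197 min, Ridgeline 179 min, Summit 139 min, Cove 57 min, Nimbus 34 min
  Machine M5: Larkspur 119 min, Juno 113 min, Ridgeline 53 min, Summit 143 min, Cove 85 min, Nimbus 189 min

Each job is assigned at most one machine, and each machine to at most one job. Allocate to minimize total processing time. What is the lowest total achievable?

Min total: 316 min

Optimal: Larkspur→Machine M3 (36 min), Juno→Machine M6 (89 min), Ridgeline→Machine M4 (26 min), Summit→Machine M2 (46 min), Cove→Machine M5 (85 min), Nimbus→Machine M1 (34 min) — total 36+89+26+46+85+34 = 316 min.
Swapping Nimbus↔Ridgeline (Nimbus→Machine M4 153 min, Ridgeline→Machine M1 179 min) adds 272.
Checked against all permutations: 316 min is optimal.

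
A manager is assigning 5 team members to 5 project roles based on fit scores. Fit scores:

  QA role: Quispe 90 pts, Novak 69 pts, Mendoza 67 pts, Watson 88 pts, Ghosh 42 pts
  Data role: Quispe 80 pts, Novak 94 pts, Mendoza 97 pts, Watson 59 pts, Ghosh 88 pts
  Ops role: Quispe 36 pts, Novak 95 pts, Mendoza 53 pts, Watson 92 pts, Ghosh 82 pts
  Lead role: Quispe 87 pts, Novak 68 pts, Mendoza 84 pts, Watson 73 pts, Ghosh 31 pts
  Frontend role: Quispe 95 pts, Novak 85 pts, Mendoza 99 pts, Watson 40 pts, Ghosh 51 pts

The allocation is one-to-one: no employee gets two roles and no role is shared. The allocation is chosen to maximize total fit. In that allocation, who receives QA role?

Watson receives QA role.

This is a one-to-one assignment (maximum-weight bipartite matching).
Optimal: Quispe→Lead role (87 pts), Novak→Ops role (95 pts), Mendoza→Frontend role (99 pts), Watson→QA role (88 pts), Ghosh→Data role (88 pts) — total 87+95+99+88+88 = 457 pts.
Column-greedy (each role in turn goes to its best remaining employee) gives 406 pts, worse by 51.
Watson's own top role is Ops role (92 pts), but forcing Watson→Ops role and reassigning the rest optimally gives only 439 pts — worse by 18.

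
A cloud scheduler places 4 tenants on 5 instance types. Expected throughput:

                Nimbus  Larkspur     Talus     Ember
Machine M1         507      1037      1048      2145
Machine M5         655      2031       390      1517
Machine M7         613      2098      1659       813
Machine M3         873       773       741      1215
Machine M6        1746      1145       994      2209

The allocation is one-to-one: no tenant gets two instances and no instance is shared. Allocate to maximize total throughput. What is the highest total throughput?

Max total: 7581 ops/s

Optimal: Nimbus→Machine M6 (1746 ops/s), Larkspur→Machine M5 (2031 ops/s), Talus→Machine M7 (1659 ops/s), Ember→Machine M1 (2145 ops/s) — total 1746+2031+1659+2145 = 7581 ops/s.
Max-entry greedy (repeatedly take the single best remaining cell) gives 6228 ops/s, worse by 1353.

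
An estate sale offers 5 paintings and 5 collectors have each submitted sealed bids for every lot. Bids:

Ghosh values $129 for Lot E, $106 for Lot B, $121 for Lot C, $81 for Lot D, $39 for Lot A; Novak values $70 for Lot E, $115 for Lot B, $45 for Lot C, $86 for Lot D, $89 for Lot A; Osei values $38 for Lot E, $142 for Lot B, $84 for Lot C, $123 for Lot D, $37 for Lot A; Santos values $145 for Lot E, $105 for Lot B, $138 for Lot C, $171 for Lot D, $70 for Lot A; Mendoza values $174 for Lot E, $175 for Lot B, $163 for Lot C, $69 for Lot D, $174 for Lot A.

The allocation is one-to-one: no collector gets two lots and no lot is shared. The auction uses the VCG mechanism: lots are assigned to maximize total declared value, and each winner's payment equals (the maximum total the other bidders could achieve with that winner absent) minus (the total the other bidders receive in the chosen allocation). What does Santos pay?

Efficient allocation: Ghosh→Lot C ($121), Novak→Lot A ($89), Osei→Lot B ($142), Santos→Lot D ($171), Mendoza→Lot E ($174); total welfare W = $697.
Santos receives Lot D at value $171, so the others get W − 171 = $526.
Without Santos: best allocation of the remaining 4 bidders over all 5 lots is Ghosh→Lot E ($129), Novak→Lot B ($115), Osei→Lot D ($123), Mendoza→Lot A ($174), total $541.
VCG payment = (others' best without Santos) − (others' welfare with Santos) = 541 − 526 = $15.

Santos pays $15.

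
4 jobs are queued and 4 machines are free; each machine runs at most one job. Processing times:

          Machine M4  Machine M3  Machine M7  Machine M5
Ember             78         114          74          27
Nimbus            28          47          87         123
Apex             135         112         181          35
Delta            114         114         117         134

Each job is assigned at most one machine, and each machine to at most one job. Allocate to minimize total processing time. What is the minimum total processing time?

Minimum total: 251 min

Optimal: Ember→Machine M7 (74 min), Nimbus→Machine M4 (28 min), Apex→Machine M5 (35 min), Delta→Machine M3 (114 min) — total 74+28+35+114 = 251 min.
Min-entry greedy (repeatedly take the single cheapest remaining cell) gives 284 min, worse by 33.
No other one-to-one assignment undercuts 251 min.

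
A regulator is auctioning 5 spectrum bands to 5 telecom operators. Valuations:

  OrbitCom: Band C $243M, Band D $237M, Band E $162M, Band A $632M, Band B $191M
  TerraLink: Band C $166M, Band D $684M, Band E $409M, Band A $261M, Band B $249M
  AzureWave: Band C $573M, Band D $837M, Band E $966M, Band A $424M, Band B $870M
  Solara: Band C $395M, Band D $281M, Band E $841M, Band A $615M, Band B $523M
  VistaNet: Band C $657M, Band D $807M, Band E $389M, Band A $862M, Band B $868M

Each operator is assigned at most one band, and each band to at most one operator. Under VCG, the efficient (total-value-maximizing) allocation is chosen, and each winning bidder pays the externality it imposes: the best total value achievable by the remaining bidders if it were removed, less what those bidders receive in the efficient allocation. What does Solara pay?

Solara pays $307M.

Efficient allocation: OrbitCom→Band A ($632M), TerraLink→Band D ($684M), AzureWave→Band B ($870M), Solara→Band E ($841M), VistaNet→Band C ($657M); total welfare W = $3684M.
Solara receives Band E at value $841M, so the others get W − 841 = $2843M.
Without Solara: best allocation of the remaining 4 bidders over all 5 bands is OrbitCom→Band A ($632M), TerraLink→Band D ($684M), AzureWave→Band E ($966M), VistaNet→Band B ($868M), total $3150M.
VCG payment = (others' best without Solara) − (others' welfare with Solara) = 3150 − 2843 = $307M.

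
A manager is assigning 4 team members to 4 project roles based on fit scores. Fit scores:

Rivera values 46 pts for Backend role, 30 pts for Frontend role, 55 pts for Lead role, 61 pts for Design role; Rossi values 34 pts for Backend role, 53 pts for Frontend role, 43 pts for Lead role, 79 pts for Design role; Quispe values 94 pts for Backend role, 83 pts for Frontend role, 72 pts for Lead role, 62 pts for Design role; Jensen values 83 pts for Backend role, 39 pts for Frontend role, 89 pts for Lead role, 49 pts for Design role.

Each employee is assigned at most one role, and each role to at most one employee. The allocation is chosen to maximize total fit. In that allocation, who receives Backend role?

This is a one-to-one assignment (maximum-weight bipartite matching).
Optimal: Rivera→Lead role (55 pts), Rossi→Design role (79 pts), Quispe→Frontend role (83 pts), Jensen→Backend role (83 pts) — total 55+79+83+83 = 300 pts.
Column-greedy (each role in turn goes to its best remaining employee) gives 297 pts, worse by 3.
Next-best assignment: Rivera→Backend role, Rossi→Design role, Quispe→Frontend role, Jensen→Lead role = 297 pts.
Jensen's own top role is Lead role (89 pts), but forcing Jensen→Lead role and reassigning the rest optimally gives only 297 pts — worse by 3.

Jensen receives Backend role.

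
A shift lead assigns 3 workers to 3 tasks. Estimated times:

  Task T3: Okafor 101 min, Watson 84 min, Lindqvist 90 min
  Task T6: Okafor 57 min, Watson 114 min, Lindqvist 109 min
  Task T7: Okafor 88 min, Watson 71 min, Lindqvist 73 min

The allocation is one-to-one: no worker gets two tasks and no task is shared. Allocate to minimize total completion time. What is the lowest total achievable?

Minimum total: 214 min

Optimal: Okafor→Task T6 (57 min), Watson→Task T3 (84 min), Lindqvist→Task T7 (73 min) — total 57+84+73 = 214 min.
Min-entry greedy (repeatedly take the single cheapest remaining cell) gives 218 min, worse by 4.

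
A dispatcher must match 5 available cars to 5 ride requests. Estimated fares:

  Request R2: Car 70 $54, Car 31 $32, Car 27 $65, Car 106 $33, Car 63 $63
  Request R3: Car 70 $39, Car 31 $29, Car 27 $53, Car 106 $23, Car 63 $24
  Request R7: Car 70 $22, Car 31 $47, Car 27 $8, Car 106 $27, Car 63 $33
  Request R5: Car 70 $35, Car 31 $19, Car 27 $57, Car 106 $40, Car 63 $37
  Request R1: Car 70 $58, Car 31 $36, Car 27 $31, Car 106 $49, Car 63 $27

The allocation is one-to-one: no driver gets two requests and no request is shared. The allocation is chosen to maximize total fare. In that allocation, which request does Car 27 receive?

Optimal: Car 70→Request R1 ($58), Car 31→Request R7 ($47), Car 27→Request R3 ($53), Car 106→Request R5 ($40), Car 63→Request R2 ($63) — total 58+47+53+40+63 = $261.
Column-greedy (each request in turn goes to its best remaining driver) gives $218, worse by 43.
Next-best assignment: Car 70→Request R3, Car 31→Request R7, Car 27→Request R5, Car 106→Request R1, Car 63→Request R2 = $255.
Swapping Car 70↔Car 63 (Car 70→Request R2 $54, Car 63→Request R1 $27) loses 40.
No other one-to-one assignment exceeds $261.
Car 27's own top request is Request R2 ($65), but forcing Car 27→Request R2 and reassigning the rest optimally gives only $237 — worse by 24.

Car 27 receives Request R3.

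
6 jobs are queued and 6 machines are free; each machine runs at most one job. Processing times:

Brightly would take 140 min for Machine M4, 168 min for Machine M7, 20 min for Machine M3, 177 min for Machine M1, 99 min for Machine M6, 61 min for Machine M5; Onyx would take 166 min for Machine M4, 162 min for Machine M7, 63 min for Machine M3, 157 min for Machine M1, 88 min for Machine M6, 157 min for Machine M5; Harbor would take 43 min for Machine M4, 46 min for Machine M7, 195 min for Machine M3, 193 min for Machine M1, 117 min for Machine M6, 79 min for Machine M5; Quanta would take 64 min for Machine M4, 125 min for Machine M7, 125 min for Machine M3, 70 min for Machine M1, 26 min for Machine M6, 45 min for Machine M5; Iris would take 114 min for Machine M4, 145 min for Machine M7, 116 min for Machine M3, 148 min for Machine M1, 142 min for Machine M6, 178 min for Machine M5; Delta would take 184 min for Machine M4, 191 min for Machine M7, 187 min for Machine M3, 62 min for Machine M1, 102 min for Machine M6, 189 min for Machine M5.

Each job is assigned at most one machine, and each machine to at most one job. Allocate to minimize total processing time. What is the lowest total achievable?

Minimum total: 372 min

Optimal: Brightly→Machine M5 (61 min), Onyx→Machine M3 (63 min), Harbor→Machine M7 (46 min), Quanta→Machine M6 (26 min), Iris→Machine M4 (114 min), Delta→Machine M1 (62 min) — total 61+63+46+26+114+62 = 372 min.
Min-entry greedy (repeatedly take the single cheapest remaining cell) gives 453 min, worse by 81.
Next-best assignment: Brightly→Machine M3, Onyx→Machine M6, Harbor→Machine M7, Quanta→Machine M5, Iris→Machine M4, Delta→Machine M1 = 375 min.
Swapping Onyx↔Harbor (Onyx→Machine M7 162 min, Harbor→Machine M3 195 min) adds 248.
Checked against all permutations: 372 min is optimal.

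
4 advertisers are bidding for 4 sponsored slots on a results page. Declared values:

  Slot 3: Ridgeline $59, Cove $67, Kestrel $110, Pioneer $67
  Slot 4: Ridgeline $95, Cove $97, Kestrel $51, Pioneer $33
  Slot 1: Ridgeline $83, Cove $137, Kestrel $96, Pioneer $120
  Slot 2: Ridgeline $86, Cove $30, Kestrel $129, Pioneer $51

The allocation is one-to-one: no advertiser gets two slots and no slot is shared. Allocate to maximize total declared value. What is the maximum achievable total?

Max total: $428

This is a one-to-one assignment (maximum-weight bipartite matching).
Optimal: Ridgeline→Slot 4 ($95), Cove→Slot 1 ($137), Kestrel→Slot 2 ($129), Pioneer→Slot 3 ($67) — total 95+137+129+67 = $428.
Column-greedy (each slot in turn goes to its best remaining advertiser) gives $413, worse by 15.
Swapping Kestrel↔Ridgeline (Kestrel→Slot 4 $51, Ridgeline→Slot 2 $86) loses 87.
Every other assignment is strictly worse.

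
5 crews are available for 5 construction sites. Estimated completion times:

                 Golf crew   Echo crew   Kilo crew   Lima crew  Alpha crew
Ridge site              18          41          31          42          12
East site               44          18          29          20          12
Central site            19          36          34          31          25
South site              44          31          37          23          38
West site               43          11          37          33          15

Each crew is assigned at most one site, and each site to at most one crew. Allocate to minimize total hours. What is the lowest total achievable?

This is a one-to-one assignment (minimum-cost bipartite matching).
Optimal: Golf crew→Central site (19 hours), Echo crew→West site (11 hours), Kilo crew→East site (29 hours), Lima crew→South site (23 hours), Alpha crew→Ridge site (12 hours) — total 19+11+29+23+12 = 94 hours.
Column-greedy (each site in turn goes to its cheapest remaining crew) gives 109 hours, worse by 15.
No other one-to-one assignment undercuts 94 hours.

Minimum total: 94 hours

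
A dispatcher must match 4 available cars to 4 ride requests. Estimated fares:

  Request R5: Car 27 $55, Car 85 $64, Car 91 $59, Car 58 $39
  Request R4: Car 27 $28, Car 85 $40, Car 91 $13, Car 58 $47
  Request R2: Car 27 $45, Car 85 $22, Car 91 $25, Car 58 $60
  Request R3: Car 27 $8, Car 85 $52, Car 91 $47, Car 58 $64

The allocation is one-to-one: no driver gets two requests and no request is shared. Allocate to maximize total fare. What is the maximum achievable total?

Max total: $208

This is the linear assignment problem.
Optimal: Car 27→Request R2 ($45), Car 85→Request R4 ($40), Car 91→Request R5 ($59), Car 58→Request R3 ($64) — total 45+40+59+64 = $208.
Row-greedy (each driver in turn takes its best remaining request) gives $179, worse by 29.
Next-best assignment: Car 27→Request R2, Car 85→Request R5, Car 91→Request R3, Car 58→Request R4 = $203.
Swapping Car 27↔Car 58 (Car 27→Request R3 $8, Car 58→Request R2 $60) loses 41.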